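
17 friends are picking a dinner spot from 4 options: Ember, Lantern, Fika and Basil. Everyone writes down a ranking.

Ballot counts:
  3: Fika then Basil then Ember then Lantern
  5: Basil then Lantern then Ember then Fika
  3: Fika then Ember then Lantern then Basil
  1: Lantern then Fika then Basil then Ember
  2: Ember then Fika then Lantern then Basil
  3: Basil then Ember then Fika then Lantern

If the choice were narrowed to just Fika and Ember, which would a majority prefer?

Ember

Ballots ranking Fika above Ember: 3 + 3 + 1 = 7.
Ballots ranking Ember above Fika: 17 − 7 = 10.
Ember wins the head-to-head 10–7.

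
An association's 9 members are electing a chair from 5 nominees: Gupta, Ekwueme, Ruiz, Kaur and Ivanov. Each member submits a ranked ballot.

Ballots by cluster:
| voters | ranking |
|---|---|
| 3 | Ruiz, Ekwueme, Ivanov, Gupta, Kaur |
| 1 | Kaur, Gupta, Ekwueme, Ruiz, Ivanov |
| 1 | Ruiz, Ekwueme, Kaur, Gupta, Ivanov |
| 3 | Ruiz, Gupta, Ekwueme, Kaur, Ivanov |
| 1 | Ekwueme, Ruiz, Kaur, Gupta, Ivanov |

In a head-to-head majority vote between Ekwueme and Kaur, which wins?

Ekwueme

Ballots ranking Ekwueme above Kaur: 3 + 1 + 3 + 1 = 8.
Ballots ranking Kaur above Ekwueme: 9 − 8 = 1.
Ekwueme wins the head-to-head 8–1.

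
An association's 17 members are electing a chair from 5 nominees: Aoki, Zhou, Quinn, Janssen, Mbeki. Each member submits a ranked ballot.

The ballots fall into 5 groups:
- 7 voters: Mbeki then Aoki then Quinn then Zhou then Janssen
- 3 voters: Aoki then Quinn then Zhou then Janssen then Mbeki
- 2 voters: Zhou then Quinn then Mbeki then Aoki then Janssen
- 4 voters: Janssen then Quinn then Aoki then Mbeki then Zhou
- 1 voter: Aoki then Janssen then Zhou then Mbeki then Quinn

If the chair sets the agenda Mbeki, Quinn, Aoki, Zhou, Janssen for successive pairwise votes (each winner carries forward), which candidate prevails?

Round 1: Mbeki vs Quinn — 8–9, Quinn advances.
Round 2: Quinn vs Aoki — 6–11, Aoki advances.
Round 3: Aoki vs Zhou — 15–2, Aoki advances.
Round 4: Aoki vs Janssen — 13–4, Aoki advances.
The agenda winner is Aoki.

Aoki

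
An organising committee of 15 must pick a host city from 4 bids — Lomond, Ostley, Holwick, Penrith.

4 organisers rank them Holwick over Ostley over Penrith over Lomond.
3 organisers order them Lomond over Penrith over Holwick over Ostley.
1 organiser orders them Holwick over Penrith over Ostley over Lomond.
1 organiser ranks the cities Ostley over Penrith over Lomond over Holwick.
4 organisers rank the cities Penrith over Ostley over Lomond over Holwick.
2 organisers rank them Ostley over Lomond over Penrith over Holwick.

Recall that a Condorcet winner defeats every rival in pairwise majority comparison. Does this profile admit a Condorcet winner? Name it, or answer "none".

Head-to-head results (15 organisers):
Lomond vs Ostley: 3 for Lomond, 12 for Ostley — Ostley by 12–3.
Lomond vs Holwick: Lomond is ranked higher on 3+1+4+2 = 10 ballots, Holwick on 5. Lomond wins 10–5.
Lomond vs Penrith: Lomond is ranked higher on 3+2 = 5 ballots, Penrith on 10. Penrith wins 10–5.
Ostley vs Holwick: Ostley preferred on 1+4+2 = 7 ballots; Holwick wins 8–7.
Ostley vs Penrith: Ostley preferred on 4+1+2 = 7 ballots; Penrith wins 8–7.
Holwick vs Penrith: 5 to 10, Penrith.
Penrith wins every pairwise contest, so Penrith is the Condorcet winner.

Penrith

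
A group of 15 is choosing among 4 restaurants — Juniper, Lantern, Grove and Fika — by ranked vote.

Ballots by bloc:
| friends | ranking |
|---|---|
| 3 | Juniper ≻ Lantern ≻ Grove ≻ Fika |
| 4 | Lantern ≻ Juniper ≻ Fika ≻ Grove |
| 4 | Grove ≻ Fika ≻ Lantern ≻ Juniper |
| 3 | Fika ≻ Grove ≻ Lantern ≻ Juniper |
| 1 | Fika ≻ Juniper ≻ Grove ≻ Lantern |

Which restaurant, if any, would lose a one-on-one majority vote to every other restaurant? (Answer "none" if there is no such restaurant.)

Pairwise majorities:
Juniper vs Lantern: Lantern wins 11–4.
Juniper–Grove: Juniper 8–7.
Juniper vs Fika: 3+4 = 7 for Juniper, 8 for Fika — Fika by 8–7.
Lantern vs Grove: 7 to 8, Grove.
Lantern vs Fika: 3+4 = 7 for Lantern, 8 for Fika — Fika by 8–7.
Grove vs Fika: Grove is ranked higher on 3+4 = 7 ballots, Fika on 8. Fika wins 8–7.
No restaurant is winless: Juniper beats Grove; Lantern beats Juniper; Grove beats Lantern; Fika beats Juniper. There is no Condorcet loser.

none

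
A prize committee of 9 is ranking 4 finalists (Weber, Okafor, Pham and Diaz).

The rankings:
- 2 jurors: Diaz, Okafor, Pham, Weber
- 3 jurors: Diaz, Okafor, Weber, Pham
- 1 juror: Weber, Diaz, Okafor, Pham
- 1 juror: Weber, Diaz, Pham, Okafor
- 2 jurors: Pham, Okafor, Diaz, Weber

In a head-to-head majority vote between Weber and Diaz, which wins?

Diaz

Ballots ranking Weber above Diaz: 1 + 1 = 2.
Ballots ranking Diaz above Weber: 9 − 2 = 7.
Diaz wins the head-to-head 7–2.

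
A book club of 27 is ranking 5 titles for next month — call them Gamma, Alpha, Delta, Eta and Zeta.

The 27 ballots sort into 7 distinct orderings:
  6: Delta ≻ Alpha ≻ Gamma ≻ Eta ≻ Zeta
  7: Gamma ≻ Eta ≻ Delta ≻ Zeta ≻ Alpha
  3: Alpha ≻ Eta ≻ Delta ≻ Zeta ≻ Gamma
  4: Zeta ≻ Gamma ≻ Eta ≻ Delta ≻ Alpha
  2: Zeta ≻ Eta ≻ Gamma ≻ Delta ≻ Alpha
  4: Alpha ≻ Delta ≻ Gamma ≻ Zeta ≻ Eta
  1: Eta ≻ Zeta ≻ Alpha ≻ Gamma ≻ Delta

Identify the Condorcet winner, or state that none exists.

Pairwise majorities:
Gamma vs Alpha: Gamma preferred on 7+4+2 = 13 ballots; Alpha wins 14–13.
Gamma vs Delta: Gamma is ranked higher on 7+4+2+1 = 14 ballots, Delta on 13. Gamma wins 14–13.
Gamma vs Eta: Gamma preferred on 6+7+4+4 = 21 ballots; Gamma wins 21–6.
Gamma vs Zeta: Gamma is ranked higher on 6+7+4 = 17 ballots, Zeta on 10. Gamma wins 17–10.
Alpha vs Delta: Alpha is ranked higher on 3+4+1 = 8 ballots, Delta on 19. Delta wins 19–8.
Alpha vs Eta: 13 to 14, Eta.
Alpha vs Zeta: 6+3+4 = 13 for Alpha, 14 for Zeta — Zeta by 14–13.
Delta vs Eta: 10 to 17, Eta.
Delta vs Zeta: 20 to 7, Delta.
Eta vs Zeta: 6+7+3+1 = 17 for Eta, 10 for Zeta — Eta by 17–10.
Every book loses at least once (Gamma loses to Alpha; Alpha loses to Delta; Delta loses to Gamma; Eta loses to Gamma; Zeta loses to Gamma). The majority relation contains the cycle Gamma > Delta > Alpha > Gamma, so there is no Condorcet winner.

none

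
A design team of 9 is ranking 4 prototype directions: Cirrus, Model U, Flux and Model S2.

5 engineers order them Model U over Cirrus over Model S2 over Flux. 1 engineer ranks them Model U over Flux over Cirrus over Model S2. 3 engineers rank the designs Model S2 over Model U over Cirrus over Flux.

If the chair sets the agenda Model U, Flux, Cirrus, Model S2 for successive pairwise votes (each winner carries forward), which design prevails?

Round 1: Model U vs Flux — 9–0, Model U advances.
Round 2: Model U vs Cirrus — 9–0, Model U advances.
Round 3: Model U vs Model S2 — 6–3, Model U advances.
Model U survives the agenda.

Model U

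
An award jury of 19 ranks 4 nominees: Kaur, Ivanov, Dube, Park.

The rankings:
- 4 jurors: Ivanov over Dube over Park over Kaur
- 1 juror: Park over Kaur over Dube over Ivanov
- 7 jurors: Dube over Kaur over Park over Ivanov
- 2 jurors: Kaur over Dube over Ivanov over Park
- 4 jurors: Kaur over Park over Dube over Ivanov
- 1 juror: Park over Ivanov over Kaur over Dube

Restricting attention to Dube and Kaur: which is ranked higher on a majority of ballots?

Ballots ranking Dube above Kaur: 4 + 7 = 11.
Ballots ranking Kaur above Dube: 19 − 11 = 8.
Dube wins the head-to-head 11–8.

Dube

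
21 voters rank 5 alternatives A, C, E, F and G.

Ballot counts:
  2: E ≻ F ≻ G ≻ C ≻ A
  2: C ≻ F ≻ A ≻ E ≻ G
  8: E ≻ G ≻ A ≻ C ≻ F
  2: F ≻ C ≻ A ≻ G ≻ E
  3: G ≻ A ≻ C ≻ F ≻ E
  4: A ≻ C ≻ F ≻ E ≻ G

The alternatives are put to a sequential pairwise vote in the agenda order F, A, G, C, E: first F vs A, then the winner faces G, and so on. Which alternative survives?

E

Round 1: F vs A — 6–15, A advances.
Round 2: A vs G — 8–13, G advances.
Round 3: G vs C — 13–8, G advances.
Round 4: G vs E — 5–16, E advances.
E survives the agenda.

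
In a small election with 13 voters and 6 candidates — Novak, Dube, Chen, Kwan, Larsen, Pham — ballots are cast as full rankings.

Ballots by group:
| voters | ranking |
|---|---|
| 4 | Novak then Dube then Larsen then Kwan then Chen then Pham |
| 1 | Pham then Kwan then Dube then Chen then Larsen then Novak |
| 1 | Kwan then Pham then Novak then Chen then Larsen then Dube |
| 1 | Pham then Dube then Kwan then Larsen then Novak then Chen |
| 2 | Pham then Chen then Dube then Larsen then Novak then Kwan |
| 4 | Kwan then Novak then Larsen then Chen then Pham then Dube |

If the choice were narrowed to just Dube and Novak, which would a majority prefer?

Ballots ranking Dube above Novak: 1 + 1 + 2 = 4.
Ballots ranking Novak above Dube: 13 − 4 = 9.
Novak wins the head-to-head 9–4.

Novak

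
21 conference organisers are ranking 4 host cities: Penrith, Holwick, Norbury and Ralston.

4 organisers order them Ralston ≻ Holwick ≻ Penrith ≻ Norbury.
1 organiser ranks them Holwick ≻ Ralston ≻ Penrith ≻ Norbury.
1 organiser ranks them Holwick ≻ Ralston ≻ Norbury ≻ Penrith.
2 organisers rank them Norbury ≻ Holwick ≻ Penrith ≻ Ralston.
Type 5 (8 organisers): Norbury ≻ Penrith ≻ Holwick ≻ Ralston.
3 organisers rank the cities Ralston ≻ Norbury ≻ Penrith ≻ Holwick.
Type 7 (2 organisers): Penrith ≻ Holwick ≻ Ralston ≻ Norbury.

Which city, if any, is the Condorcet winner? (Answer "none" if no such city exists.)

Pairwise majorities:
Penrith vs Holwick: Penrith wins 13–8.
Penrith–Norbury: Norbury 14–7.
Penrith vs Ralston: Penrith, 12–9.
Holwick–Norbury: Norbury 13–8.
Holwick vs Ralston: Holwick wins 14–7.
Norbury vs Ralston: Ralston wins 11–10.
No city is unbeaten: Penrith loses to Norbury; Holwick loses to Penrith; Norbury loses to Ralston; Ralston loses to Penrith. In particular Penrith → Ralston → Norbury → Penrith is a majority cycle — no Condorcet winner exists.

none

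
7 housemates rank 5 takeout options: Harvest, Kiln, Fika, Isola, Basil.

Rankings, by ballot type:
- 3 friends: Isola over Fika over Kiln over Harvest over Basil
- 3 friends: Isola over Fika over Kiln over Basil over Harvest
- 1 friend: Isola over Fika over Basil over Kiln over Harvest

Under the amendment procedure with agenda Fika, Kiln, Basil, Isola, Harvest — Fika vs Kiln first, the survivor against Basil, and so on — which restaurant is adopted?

Isola

Round 1: Fika vs Kiln — 7–0, Fika advances.
Round 2: Fika vs Basil — 7–0, Fika advances.
Round 3: Fika vs Isola — 0–7, Isola advances.
Round 4: Isola vs Harvest — 7–0, Isola advances.
The agenda winner is Isola.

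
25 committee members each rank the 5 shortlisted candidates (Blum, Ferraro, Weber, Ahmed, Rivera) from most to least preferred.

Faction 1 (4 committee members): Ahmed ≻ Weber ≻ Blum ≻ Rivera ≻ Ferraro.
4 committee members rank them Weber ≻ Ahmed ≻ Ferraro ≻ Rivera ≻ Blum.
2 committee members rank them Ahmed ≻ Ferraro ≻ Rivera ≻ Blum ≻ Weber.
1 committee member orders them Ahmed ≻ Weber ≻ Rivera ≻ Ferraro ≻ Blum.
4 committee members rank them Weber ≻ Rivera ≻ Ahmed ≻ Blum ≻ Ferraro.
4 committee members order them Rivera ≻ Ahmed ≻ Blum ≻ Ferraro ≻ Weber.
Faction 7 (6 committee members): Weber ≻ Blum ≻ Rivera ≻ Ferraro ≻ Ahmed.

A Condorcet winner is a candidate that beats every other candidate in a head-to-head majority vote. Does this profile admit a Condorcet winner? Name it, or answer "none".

Weber

Head-to-head results (25 committee members):
Blum vs Ferraro: 18 to 7, Blum.
Blum vs Weber: 6 to 19, Weber.
Blum vs Ahmed: 6 for Blum, 19 for Ahmed — Ahmed by 19–6.
Blum vs Rivera: 4+6 = 10 for Blum, 15 for Rivera — Rivera by 15–10.
Ferraro vs Weber: 6 to 19, Weber.
Ferraro vs Ahmed: Ferraro preferred on 6 ballots; Ahmed wins 19–6.
Ferraro vs Rivera: Ferraro is ranked higher on 4+2 = 6 ballots, Rivera on 19. Rivera wins 19–6.
Weber vs Ahmed: 14 to 11, Weber.
Weber vs Rivera: 19 to 6, Weber.
Ahmed vs Rivera: Ahmed is ranked higher on 4+4+2+1 = 11 ballots, Rivera on 14. Rivera wins 14–11.
Weber beats each of Blum, Ferraro, Ahmed, Rivera — Weber is the Condorcet winner.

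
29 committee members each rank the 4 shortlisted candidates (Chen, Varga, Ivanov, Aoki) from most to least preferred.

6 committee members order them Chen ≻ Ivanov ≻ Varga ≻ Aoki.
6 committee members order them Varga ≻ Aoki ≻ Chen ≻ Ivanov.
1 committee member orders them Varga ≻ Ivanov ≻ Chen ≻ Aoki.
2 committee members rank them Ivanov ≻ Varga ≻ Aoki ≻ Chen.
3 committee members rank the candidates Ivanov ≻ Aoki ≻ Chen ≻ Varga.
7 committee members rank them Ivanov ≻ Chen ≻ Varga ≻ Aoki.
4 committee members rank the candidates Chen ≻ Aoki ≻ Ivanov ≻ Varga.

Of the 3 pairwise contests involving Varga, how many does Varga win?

Varga against each rival (29 committee members):
Varga vs Chen: 9 to 20, Chen.
Varga–Ivanov: Ivanov 22–7.
Varga vs Aoki: Varga, 22–7.
Varga beats Aoki; loses to Chen, Ivanov — 1 pairwise win.

1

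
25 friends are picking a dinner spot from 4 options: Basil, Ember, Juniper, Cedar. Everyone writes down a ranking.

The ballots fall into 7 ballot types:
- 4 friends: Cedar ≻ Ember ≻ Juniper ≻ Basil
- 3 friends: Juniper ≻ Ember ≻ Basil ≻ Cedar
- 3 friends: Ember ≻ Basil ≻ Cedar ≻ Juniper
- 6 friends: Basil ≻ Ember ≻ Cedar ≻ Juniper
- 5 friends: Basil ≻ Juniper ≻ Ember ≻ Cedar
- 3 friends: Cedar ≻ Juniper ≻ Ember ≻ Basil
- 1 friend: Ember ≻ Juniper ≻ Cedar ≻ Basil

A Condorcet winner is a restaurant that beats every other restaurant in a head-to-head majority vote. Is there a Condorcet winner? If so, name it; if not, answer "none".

Check each pair by majority over 25 ballots:
Basil vs Ember: Basil is ranked higher on 6+5 = 11 ballots, Ember on 14. Ember wins 14–11.
Basil vs Juniper: Basil preferred on 3+6+5 = 14 ballots; Basil wins 14–11.
Basil vs Cedar: 3+3+6+5 = 17 for Basil, 8 for Cedar — Basil by 17–8.
Ember vs Juniper: Ember is ranked higher on 4+3+6+1 = 14 ballots, Juniper on 11. Ember wins 14–11.
Ember vs Cedar: 3+3+6+5+1 = 18 for Ember, 7 for Cedar — Ember by 18–7.
Juniper vs Cedar: Juniper is ranked higher on 3+5+1 = 9 ballots, Cedar on 16. Cedar wins 16–9.
Ember defeats every rival head-to-head and is the Condorcet winner.

Ember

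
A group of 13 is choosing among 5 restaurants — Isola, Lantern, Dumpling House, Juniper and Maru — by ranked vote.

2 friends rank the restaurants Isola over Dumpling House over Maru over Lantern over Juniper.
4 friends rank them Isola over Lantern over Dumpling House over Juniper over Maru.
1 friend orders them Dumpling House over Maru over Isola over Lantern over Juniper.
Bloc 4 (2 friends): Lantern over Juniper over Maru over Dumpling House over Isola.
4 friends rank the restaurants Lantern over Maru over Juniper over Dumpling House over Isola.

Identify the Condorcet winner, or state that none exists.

Check each pair by majority over 13 ballots:
Isola vs Lantern: 7 to 6, Isola.
Isola vs Dumpling House: Dumpling House, 7–6.
Isola vs Juniper: 2+4+1 = 7 for Isola, 6 for Juniper — Isola by 7–6.
Isola vs Maru: Isola preferred on 2+4 = 6 ballots; Maru wins 7–6.
Lantern–Dumpling House: Lantern 10–3.
Lantern vs Juniper: 2+4+1+2+4 = 13 for Lantern, 0 for Juniper — Lantern by 13–0.
Lantern vs Maru: Lantern preferred on 4+2+4 = 10 ballots; Lantern wins 10–3.
Dumpling House–Juniper: Dumpling House 7–6.
Dumpling House vs Maru: 2+4+1 = 7 for Dumpling House, 6 for Maru — Dumpling House by 7–6.
Juniper vs Maru: Juniper is ranked higher on 4+2 = 6 ballots, Maru on 7. Maru wins 7–6.
Every restaurant loses at least once (Isola loses to Dumpling House; Lantern loses to Isola; Dumpling House loses to Lantern; Juniper loses to Isola; Maru loses to Lantern). The majority relation contains the cycle Isola > Lantern > Dumpling House > Isola, so there is no Condorcet winner.

none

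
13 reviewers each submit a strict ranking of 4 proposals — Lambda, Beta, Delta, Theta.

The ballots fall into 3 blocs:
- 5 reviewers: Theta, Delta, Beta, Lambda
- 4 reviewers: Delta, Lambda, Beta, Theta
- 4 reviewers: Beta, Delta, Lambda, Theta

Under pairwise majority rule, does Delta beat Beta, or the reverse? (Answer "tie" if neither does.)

Ballots ranking Delta above Beta: 5 + 4 = 9.
Ballots ranking Beta above Delta: 13 − 9 = 4.
Delta wins the head-to-head 9–4.

Delta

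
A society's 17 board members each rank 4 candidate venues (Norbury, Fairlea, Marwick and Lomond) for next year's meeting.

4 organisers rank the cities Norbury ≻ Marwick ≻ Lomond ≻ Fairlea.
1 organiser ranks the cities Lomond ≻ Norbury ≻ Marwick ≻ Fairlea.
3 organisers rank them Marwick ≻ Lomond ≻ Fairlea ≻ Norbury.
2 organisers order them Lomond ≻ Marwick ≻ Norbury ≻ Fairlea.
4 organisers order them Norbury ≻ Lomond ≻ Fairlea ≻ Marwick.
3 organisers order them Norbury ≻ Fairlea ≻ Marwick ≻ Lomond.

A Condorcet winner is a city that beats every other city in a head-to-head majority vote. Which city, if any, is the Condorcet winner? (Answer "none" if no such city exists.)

Pairwise majorities:
Norbury vs Fairlea: Norbury, 14–3.
Norbury vs Marwick: Norbury, 12–5.
Norbury vs Lomond: Norbury wins 11–6.
Fairlea–Marwick: Marwick 10–7.
Fairlea vs Lomond: Lomond, 14–3.
Marwick vs Lomond: Marwick wins 10–7.
Norbury wins every pairwise contest, so Norbury is the Condorcet winner.

Norbury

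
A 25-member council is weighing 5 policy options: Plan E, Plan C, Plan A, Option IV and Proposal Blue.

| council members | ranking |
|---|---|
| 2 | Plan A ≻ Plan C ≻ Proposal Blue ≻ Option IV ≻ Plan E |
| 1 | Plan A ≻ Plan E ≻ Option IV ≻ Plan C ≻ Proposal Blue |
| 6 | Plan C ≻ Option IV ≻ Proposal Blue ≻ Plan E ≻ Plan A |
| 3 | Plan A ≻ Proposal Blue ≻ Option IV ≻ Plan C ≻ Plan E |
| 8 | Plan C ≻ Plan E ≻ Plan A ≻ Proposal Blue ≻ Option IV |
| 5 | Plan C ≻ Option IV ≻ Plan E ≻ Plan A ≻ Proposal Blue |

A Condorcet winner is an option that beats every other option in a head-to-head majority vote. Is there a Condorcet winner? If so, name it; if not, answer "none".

Plan C

Check each pair by majority over 25 ballots:
Plan E vs Plan C: Plan E is ranked higher on 1 ballot, Plan C on 24. Plan C wins 24–1.
Plan E vs Plan A: 19 to 6, Plan E.
Plan E vs Option IV: 9 to 16, Option IV.
Plan E vs Proposal Blue: 14 to 11, Plan E.
Plan C vs Plan A: 6+8+5 = 19 for Plan C, 6 for Plan A — Plan C by 19–6.
Plan C vs Option IV: Plan C is ranked higher on 2+6+8+5 = 21 ballots, Option IV on 4. Plan C wins 21–4.
Plan C vs Proposal Blue: 2+1+6+8+5 = 22 for Plan C, 3 for Proposal Blue — Plan C by 22–3.
Plan A vs Option IV: Plan A is ranked higher on 2+1+3+8 = 14 ballots, Option IV on 11. Plan A wins 14–11.
Plan A vs Proposal Blue: 19 to 6, Plan A.
Option IV vs Proposal Blue: 12 to 13, Proposal Blue.
Plan C defeats every rival head-to-head and is the Condorcet winner.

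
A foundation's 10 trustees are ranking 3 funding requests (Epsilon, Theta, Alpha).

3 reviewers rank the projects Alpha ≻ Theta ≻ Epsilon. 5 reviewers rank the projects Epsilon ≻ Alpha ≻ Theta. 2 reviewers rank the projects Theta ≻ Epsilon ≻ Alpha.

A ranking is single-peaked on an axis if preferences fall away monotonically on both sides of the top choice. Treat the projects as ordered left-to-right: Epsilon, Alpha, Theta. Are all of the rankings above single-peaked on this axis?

no

Axis positions: Epsilon=1, Alpha=2, Theta=3.
Ballot type 1 (peak Alpha at position 2): ranking walks positions 2-3-1, expanding outward from the peak — single-peaked.
Ballot type 2 (peak Epsilon at position 1): ranking walks positions 1-2-3, expanding outward from the peak — single-peaked.
Ballot type 3: ranking walks positions 3-1-2; Epsilon is ranked above Alpha even though Alpha lies between Epsilon and the peak Theta on the axis — preferences dip and rise again. Not single-peaked.
Ballot type 3 violates single-peakedness, so the profile is not single-peaked on this axis.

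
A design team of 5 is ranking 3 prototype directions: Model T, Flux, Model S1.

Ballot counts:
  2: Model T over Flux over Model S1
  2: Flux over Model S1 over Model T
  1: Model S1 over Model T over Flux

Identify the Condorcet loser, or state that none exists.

Head-to-head results (5 engineers):
Model T vs Flux: Model T wins 3–2.
Model T vs Model S1: Model T is ranked higher on 2 ballots, Model S1 on 3. Model S1 wins 3–2.
Flux vs Model S1: Flux preferred on 2+2 = 4 ballots; Flux wins 4–1.
Every design wins at least one matchup (Model T beats Flux; Flux beats Model S1; Model S1 beats Model T), so there is no Condorcet loser.

none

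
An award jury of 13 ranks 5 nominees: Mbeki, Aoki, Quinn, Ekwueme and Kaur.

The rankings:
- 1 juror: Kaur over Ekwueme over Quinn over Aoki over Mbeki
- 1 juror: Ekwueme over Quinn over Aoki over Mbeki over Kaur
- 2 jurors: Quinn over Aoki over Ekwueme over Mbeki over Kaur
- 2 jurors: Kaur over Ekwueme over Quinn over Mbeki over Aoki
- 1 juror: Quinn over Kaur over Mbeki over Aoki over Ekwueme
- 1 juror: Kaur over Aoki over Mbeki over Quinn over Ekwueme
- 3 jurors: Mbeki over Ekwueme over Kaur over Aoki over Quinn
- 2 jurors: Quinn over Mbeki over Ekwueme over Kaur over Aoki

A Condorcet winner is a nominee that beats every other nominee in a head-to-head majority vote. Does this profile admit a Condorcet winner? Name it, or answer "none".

none

Head-to-head results (13 jurors):
Mbeki–Aoki: Mbeki 8–5.
Mbeki–Quinn: Quinn 9–4.
Mbeki–Ekwueme: Mbeki 7–6.
Mbeki vs Kaur: Mbeki, 8–5.
Aoki vs Quinn: Quinn, 9–4.
Aoki vs Ekwueme: Ekwueme, 9–4.
Aoki vs Kaur: Kaur, 10–3.
Quinn vs Ekwueme: Ekwueme, 7–6.
Quinn vs Kaur: Kaur, 7–6.
Ekwueme vs Kaur: Ekwueme wins 8–5.
No nominee is unbeaten: Mbeki loses to Quinn; Aoki loses to Mbeki; Quinn loses to Ekwueme; Ekwueme loses to Mbeki; Kaur loses to Mbeki. In particular Mbeki beats Ekwueme beats Quinn beats Mbeki is a majority cycle — no Condorcet winner exists.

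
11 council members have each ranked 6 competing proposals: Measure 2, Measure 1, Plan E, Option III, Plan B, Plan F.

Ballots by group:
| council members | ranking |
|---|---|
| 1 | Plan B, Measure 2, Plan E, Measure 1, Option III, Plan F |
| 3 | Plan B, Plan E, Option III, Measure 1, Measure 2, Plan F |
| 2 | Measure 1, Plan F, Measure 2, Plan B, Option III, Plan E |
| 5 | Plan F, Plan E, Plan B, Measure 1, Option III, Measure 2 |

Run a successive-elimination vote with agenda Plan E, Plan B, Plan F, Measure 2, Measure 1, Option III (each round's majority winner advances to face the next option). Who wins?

Round 1: Plan E vs Plan B — 5–6, Plan B advances.
Round 2: Plan B vs Plan F — 4–7, Plan F advances.
Round 3: Plan F vs Measure 2 — 7–4, Plan F advances.
Round 4: Plan F vs Measure 1 — 5–6, Measure 1 advances.
Round 5: Measure 1 vs Option III — 8–3, Measure 1 advances.
Measure 1 survives the agenda.

Measure 1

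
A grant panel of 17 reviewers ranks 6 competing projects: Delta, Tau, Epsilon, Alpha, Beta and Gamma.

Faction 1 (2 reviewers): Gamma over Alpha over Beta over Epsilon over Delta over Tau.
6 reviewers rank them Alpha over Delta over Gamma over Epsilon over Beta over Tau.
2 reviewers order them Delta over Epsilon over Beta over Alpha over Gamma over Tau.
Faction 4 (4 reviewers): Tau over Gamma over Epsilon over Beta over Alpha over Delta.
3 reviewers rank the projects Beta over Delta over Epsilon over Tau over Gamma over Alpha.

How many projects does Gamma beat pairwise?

4

Gamma against each rival (17 reviewers):
Gamma vs Delta: Delta wins 11–6.
Gamma vs Tau: Gamma is ranked higher on 2+6+2 = 10 ballots, Tau on 7. Gamma wins 10–7.
Gamma vs Epsilon: 12 to 5, Gamma.
Gamma vs Alpha: Gamma is ranked higher on 2+4+3 = 9 ballots, Alpha on 8. Gamma wins 9–8.
Gamma vs Beta: Gamma, 12–5.
Gamma beats Tau, Epsilon, Alpha, Beta; loses to Delta — 4 pairwise wins.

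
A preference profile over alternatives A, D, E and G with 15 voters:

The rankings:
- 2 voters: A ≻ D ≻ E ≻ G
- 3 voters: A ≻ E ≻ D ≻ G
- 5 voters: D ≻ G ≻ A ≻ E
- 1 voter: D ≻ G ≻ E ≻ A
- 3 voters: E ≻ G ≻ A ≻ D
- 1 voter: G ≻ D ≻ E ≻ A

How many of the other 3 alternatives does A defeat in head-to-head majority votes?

A against each rival (15 voters):
A vs D: A wins 8–7.
A vs E: A, 10–5.
A–G: G 10–5.
A beats D, E; loses to G — 2 pairwise wins.

2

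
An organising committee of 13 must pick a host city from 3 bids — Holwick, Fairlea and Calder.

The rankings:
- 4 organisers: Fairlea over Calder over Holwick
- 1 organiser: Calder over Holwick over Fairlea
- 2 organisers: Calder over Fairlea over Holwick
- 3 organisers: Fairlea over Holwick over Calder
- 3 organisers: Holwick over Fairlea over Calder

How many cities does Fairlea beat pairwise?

Fairlea against each rival (13 organisers):
Fairlea–Holwick: Fairlea 9–4.
Fairlea vs Calder: 10 to 3, Fairlea.
Fairlea beats Holwick, Calder — 2 pairwise wins.

2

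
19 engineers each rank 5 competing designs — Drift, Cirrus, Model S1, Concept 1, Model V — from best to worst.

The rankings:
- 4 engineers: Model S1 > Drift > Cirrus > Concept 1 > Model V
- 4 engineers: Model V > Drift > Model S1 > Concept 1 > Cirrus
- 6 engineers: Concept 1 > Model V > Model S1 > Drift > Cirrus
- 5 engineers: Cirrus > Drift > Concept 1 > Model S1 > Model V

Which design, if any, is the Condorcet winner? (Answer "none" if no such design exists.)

none

Check each pair by majority over 19 ballots:
Drift vs Cirrus: Drift preferred on 4+4+6 = 14 ballots; Drift wins 14–5.
Drift vs Model S1: 4+5 = 9 for Drift, 10 for Model S1 — Model S1 by 10–9.
Drift vs Concept 1: 4+4+5 = 13 for Drift, 6 for Concept 1 — Drift by 13–6.
Drift vs Model V: Drift is ranked higher on 4+5 = 9 ballots, Model V on 10. Model V wins 10–9.
Cirrus vs Model S1: Cirrus preferred on 5 ballots; Model S1 wins 14–5.
Cirrus vs Concept 1: 9 to 10, Concept 1.
Cirrus vs Model V: Cirrus is ranked higher on 4+5 = 9 ballots, Model V on 10. Model V wins 10–9.
Model S1 vs Concept 1: Model S1 is ranked higher on 4+4 = 8 ballots, Concept 1 on 11. Concept 1 wins 11–8.
Model S1 vs Model V: 4+5 = 9 for Model S1, 10 for Model V — Model V by 10–9.
Concept 1 vs Model V: Concept 1 preferred on 4+6+5 = 15 ballots; Concept 1 wins 15–4.
No design is unbeaten: Drift loses to Model S1; Cirrus loses to Drift; Model S1 loses to Concept 1; Concept 1 loses to Drift; Model V loses to Concept 1. In particular Drift → Concept 1 → Model S1 → Drift is a majority cycle — no Condorcet winner exists.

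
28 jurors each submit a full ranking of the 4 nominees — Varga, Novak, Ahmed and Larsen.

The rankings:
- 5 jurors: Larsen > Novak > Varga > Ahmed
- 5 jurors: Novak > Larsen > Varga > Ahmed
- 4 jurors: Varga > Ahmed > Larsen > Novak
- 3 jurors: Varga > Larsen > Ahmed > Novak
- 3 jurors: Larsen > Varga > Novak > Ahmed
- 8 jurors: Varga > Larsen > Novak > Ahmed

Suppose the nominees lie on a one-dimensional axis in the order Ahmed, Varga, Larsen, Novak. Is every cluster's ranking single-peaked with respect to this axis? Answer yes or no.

yes

Axis positions: Ahmed=1, Varga=2, Larsen=3, Novak=4.
Cluster 1 (peak Larsen at position 3): ranking walks positions 3-4-2-1, expanding outward from the peak — single-peaked.
Cluster 2 (peak Novak at position 4): ranking walks positions 4-3-2-1, expanding outward from the peak — single-peaked.
Cluster 3 (peak Varga at position 2): ranking walks positions 2-1-3-4, expanding outward from the peak — single-peaked.
Cluster 4 (peak Varga at position 2): ranking walks positions 2-3-1-4, expanding outward from the peak — single-peaked.
Cluster 5 (peak Larsen at position 3): ranking walks positions 3-2-4-1, expanding outward from the peak — single-peaked.
Cluster 6 (peak Varga at position 2): ranking walks positions 2-3-4-1, expanding outward from the peak — single-peaked.
Every ranking is single-peaked on this axis.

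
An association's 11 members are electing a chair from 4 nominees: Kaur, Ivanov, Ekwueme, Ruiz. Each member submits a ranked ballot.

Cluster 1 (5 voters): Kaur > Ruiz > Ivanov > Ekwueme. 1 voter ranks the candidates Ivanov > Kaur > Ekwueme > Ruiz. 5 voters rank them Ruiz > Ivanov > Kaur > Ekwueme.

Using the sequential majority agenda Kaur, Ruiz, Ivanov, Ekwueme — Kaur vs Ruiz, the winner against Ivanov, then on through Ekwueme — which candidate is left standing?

Round 1: Kaur vs Ruiz — 6–5, Kaur advances.
Round 2: Kaur vs Ivanov — 5–6, Ivanov advances.
Round 3: Ivanov vs Ekwueme — 11–0, Ivanov advances.
The agenda winner is Ivanov.

Ivanov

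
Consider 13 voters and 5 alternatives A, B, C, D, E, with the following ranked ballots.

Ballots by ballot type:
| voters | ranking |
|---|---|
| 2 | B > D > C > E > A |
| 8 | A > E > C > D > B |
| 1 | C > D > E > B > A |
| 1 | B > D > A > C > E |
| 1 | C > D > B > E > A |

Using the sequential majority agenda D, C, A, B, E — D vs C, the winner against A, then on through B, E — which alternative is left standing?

Round 1: D vs C — 3–10, C advances.
Round 2: C vs A — 4–9, A advances.
Round 3: A vs B — 8–5, A advances.
Round 4: A vs E — 9–4, A advances.
The agenda winner is A.

A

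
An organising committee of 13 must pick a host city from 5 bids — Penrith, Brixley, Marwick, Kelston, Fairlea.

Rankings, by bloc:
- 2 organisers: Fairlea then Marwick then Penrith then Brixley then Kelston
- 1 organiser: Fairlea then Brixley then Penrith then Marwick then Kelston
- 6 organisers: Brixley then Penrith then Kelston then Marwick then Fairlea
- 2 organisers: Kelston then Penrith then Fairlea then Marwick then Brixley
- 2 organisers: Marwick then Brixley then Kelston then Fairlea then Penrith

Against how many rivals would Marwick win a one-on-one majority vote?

1

Marwick against each rival (13 organisers):
Marwick vs Penrith: Penrith wins 9–4.
Marwick–Brixley: Brixley 7–6.
Marwick vs Kelston: 2+1+2 = 5 for Marwick, 8 for Kelston — Kelston by 8–5.
Marwick vs Fairlea: Marwick wins 8–5.
Marwick beats Fairlea; loses to Penrith, Brixley, Kelston — 1 pairwise win.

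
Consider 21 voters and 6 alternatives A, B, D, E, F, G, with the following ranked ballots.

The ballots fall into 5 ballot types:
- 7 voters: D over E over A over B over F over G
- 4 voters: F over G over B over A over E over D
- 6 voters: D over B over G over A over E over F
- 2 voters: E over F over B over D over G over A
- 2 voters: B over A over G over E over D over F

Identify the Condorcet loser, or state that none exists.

none

Pairwise majorities:
A vs B: B, 14–7.
A vs D: D wins 15–6.
A vs E: A wins 12–9.
A vs F: 15 to 6, A.
A vs G: A preferred on 7+2 = 9 ballots; G wins 12–9.
B–D: D 13–8.
B vs E: B wins 12–9.
B–F: B 15–6.
B vs G: B, 17–4.
D vs E: D preferred on 7+6 = 13 ballots; D wins 13–8.
D vs F: D wins 15–6.
D vs G: D wins 15–6.
E vs F: E is ranked higher on 7+6+2+2 = 17 ballots, F on 4. E wins 17–4.
E vs G: 7+2 = 9 for E, 12 for G — G by 12–9.
F vs G: F, 13–8.
Every alternative wins at least one matchup (A beats E; B beats A; D beats A; E beats F; F beats G; G beats A), so there is no Condorcet loser.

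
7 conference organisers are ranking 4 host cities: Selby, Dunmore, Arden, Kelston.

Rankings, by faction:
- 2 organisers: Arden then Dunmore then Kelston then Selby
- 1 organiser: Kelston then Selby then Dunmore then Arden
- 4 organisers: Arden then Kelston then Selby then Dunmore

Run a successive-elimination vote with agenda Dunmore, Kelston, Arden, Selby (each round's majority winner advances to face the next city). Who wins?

Arden

Round 1: Dunmore vs Kelston — 2–5, Kelston advances.
Round 2: Kelston vs Arden — 1–6, Arden advances.
Round 3: Arden vs Selby — 6–1, Arden advances.
The agenda winner is Arden.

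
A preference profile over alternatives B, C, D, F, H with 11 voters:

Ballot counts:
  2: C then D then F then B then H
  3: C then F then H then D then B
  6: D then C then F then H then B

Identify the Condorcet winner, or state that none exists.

D

Pairwise majorities:
B vs C: B is ranked higher on 0 ballots, C on 11. C wins 11–0.
B vs D: B is ranked higher on 0 ballots, D on 11. D wins 11–0.
B vs F: 0 to 11, F.
B–H: H 9–2.
C–D: D 6–5.
C vs F: C, 11–0.
C vs H: C preferred on 2+3+6 = 11 ballots; C wins 11–0.
D vs F: D preferred on 2+6 = 8 ballots; D wins 8–3.
D vs H: 8 to 3, D.
F vs H: 2+3+6 = 11 for F, 0 for H — F by 11–0.
D defeats every rival head-to-head and is the Condorcet winner.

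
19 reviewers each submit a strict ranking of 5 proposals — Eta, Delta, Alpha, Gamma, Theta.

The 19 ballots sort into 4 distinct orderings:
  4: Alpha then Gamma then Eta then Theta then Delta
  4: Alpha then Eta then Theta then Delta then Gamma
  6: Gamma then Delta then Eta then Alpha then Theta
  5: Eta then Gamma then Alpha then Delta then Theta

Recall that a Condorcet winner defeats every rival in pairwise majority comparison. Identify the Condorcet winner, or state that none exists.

Gamma

Head-to-head results (19 reviewers):
Eta vs Delta: Eta, 13–6.
Eta vs Alpha: Eta wins 11–8.
Eta vs Gamma: Gamma wins 10–9.
Eta vs Theta: Eta wins 19–0.
Delta vs Alpha: Alpha wins 13–6.
Delta–Gamma: Gamma 15–4.
Delta vs Theta: Delta, 11–8.
Alpha vs Gamma: Gamma, 11–8.
Alpha vs Theta: Alpha, 19–0.
Gamma vs Theta: Gamma, 15–4.
Gamma beats each of Eta, Delta, Alpha, Theta — Gamma is the Condorcet winner.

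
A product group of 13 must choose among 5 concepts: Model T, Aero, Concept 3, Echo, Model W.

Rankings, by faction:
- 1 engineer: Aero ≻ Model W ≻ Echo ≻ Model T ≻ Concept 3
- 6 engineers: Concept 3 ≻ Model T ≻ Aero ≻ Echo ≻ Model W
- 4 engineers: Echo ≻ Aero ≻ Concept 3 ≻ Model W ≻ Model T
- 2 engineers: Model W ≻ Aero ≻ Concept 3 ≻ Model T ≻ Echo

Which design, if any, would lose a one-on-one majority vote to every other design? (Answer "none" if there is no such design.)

none

Pairwise majorities:
Model T vs Aero: 6 for Model T, 7 for Aero — Aero by 7–6.
Model T vs Concept 3: Model T is ranked higher on 1 ballot, Concept 3 on 12. Concept 3 wins 12–1.
Model T vs Echo: 8 to 5, Model T.
Model T vs Model W: 6 to 7, Model W.
Aero–Concept 3: Aero 7–6.
Aero vs Echo: Aero, 9–4.
Aero vs Model W: 1+6+4 = 11 for Aero, 2 for Model W — Aero by 11–2.
Concept 3–Echo: Concept 3 8–5.
Concept 3 vs Model W: Concept 3, 10–3.
Echo vs Model W: 10 to 3, Echo.
Every design wins at least one matchup (Model T beats Echo; Aero beats Model T; Concept 3 beats Model T; Echo beats Model W; Model W beats Model T), so there is no Condorcet loser.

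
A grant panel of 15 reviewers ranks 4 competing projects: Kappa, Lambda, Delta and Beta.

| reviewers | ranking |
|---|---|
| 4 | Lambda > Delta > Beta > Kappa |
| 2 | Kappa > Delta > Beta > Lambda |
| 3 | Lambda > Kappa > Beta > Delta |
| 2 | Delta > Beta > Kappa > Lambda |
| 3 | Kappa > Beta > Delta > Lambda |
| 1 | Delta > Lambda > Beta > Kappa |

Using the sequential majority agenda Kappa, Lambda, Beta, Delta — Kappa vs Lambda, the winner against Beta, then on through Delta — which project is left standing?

Delta

Round 1: Kappa vs Lambda — 7–8, Lambda advances.
Round 2: Lambda vs Beta — 8–7, Lambda advances.
Round 3: Lambda vs Delta — 7–8, Delta advances.
The agenda winner is Delta.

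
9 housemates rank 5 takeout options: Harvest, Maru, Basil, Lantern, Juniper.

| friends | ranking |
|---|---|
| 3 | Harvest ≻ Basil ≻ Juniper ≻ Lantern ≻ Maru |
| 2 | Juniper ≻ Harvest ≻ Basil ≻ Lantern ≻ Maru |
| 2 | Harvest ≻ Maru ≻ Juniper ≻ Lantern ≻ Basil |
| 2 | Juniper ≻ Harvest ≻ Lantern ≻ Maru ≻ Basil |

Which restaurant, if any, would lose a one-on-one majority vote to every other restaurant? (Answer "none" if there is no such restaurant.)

Maru

Head-to-head results (9 friends):
Harvest vs Maru: Harvest wins 9–0.
Harvest vs Basil: Harvest is ranked higher on 3+2+2+2 = 9 ballots, Basil on 0. Harvest wins 9–0.
Harvest–Lantern: Harvest 9–0.
Harvest vs Juniper: Harvest preferred on 3+2 = 5 ballots; Harvest wins 5–4.
Maru–Basil: Basil 5–4.
Maru vs Lantern: Maru is ranked higher on 2 ballots, Lantern on 7. Lantern wins 7–2.
Maru vs Juniper: Maru is ranked higher on 2 ballots, Juniper on 7. Juniper wins 7–2.
Basil vs Lantern: Basil preferred on 3+2 = 5 ballots; Basil wins 5–4.
Basil vs Juniper: Basil is ranked higher on 3 ballots, Juniper on 6. Juniper wins 6–3.
Lantern vs Juniper: 0 to 9, Juniper.
Only Maru has no wins; Maru is the Condorcet loser.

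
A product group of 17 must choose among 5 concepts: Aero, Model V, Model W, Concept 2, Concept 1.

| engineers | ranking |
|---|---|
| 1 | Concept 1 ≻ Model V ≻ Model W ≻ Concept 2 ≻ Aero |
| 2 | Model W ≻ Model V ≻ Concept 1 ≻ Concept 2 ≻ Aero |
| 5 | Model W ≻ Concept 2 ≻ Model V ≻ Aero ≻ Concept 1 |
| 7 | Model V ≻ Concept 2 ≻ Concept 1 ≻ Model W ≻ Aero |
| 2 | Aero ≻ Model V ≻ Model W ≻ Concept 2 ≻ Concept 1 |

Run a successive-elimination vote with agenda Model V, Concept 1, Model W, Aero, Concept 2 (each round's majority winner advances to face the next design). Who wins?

Round 1: Model V vs Concept 1 — 16–1, Model V advances.
Round 2: Model V vs Model W — 10–7, Model V advances.
Round 3: Model V vs Aero — 15–2, Model V advances.
Round 4: Model V vs Concept 2 — 12–5, Model V advances.
Model V survives the agenda.

Model V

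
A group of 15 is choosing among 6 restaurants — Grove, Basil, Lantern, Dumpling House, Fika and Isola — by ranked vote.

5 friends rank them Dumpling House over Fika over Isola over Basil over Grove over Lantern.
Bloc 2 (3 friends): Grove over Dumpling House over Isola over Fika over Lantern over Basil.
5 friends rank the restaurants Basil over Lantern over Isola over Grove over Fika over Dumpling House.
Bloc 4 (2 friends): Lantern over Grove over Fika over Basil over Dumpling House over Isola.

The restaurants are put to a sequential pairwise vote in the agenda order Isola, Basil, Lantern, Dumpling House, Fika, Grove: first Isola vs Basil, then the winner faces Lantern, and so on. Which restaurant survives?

Round 1: Isola vs Basil — 8–7, Isola advances.
Round 2: Isola vs Lantern — 8–7, Isola advances.
Round 3: Isola vs Dumpling House — 5–10, Dumpling House advances.
Round 4: Dumpling House vs Fika — 8–7, Dumpling House advances.
Round 5: Dumpling House vs Grove — 5–10, Grove advances.
The agenda winner is Grove.

Grove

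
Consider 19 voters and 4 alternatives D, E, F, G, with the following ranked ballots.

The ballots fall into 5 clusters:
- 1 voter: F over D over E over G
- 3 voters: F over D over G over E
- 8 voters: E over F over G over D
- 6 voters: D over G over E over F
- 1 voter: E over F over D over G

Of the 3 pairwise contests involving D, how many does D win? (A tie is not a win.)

D against each rival (19 voters):
D vs E: 10 to 9, D.
D vs F: D is ranked higher on 6 ballots, F on 13. F wins 13–6.
D vs G: 1+3+6+1 = 11 for D, 8 for G — D by 11–8.
D beats E, G; loses to F — 2 pairwise wins.

2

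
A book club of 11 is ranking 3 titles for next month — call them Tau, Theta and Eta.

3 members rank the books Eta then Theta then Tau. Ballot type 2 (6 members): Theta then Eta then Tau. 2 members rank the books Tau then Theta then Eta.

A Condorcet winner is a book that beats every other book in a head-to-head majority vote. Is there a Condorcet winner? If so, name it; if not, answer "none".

Theta

Check each pair by majority over 11 ballots:
Tau vs Theta: Tau is ranked higher on 2 ballots, Theta on 9. Theta wins 9–2.
Tau vs Eta: Tau is ranked higher on 2 ballots, Eta on 9. Eta wins 9–2.
Theta vs Eta: Theta preferred on 6+2 = 8 ballots; Theta wins 8–3.
Theta defeats every rival head-to-head and is the Condorcet winner.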